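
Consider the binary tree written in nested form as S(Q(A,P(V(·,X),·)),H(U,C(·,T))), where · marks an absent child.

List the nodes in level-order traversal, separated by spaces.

S Q H A P U C V T X

Level-order visits nodes level by level from the root, left to right within each level.
Level 0: S
Level 1: Q, H
Level 2: A, P, U, C
Level 3: V, T
Level 4: X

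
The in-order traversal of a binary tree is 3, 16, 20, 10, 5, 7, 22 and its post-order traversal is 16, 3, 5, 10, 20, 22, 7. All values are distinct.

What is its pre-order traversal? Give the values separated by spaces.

The last element of post-order is the root; it splits in-order into left and right subtrees.
Root 7: left subtree has 5 nodes {3, 16, 20, 10, 5}, right has 1 {22}.
  Root 20: left subtree has 2 nodes {3, 16}, right has 2 {10, 5}.
    Root 3: left subtree has 0 nodes { }, right has 1 {16}.
    Root 10: left subtree has 0 nodes { }, right has 1 {5}.

7 20 3 16 10 5 22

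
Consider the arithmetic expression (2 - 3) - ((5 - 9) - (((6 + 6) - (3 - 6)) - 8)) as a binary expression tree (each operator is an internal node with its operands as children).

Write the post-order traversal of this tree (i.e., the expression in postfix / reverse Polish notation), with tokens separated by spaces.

2 3 - 5 9 - 6 6 + 3 6 - - 8 - - -

Post-order on an expression tree gives postfix notation: for each operator, emit left operand, right operand, then the operator.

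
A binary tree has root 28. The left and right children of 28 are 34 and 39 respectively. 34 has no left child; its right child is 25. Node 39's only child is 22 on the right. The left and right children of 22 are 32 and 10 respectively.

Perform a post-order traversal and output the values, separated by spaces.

Post-order visits the left subtree, then the right subtree, then the node.
At 28: go left to 34.
  At 34: no left child.
  At 34: go right to 25.
    25 is a leaf — visit 25.
  Visit 34.
At 28: go right to 39.
  At 39: no left child.
  At 39: go right to 22.
    At 22: go left to 32.
      32 is a leaf — visit 32.
    At 22: go right to 10.
      10 is a leaf — visit 10.
    Visit 22.
  Visit 39.
Visit 28.

25 34 32 10 22 39 28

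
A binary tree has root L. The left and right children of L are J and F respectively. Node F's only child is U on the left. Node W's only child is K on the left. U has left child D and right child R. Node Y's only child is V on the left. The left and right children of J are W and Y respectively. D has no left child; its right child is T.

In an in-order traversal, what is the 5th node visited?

Y

In-order visits the left subtree, then the node, then the right subtree.
At L: go left to J.
  At J: go left to W.
    At W: go left to K.
      K is a leaf — visit K.
    Visit W.
    At W: no right child.
  Visit J.
  At J: go right to Y.
    At Y: go left to V.
      V is a leaf — visit V.
    Visit Y.
    At Y: no right child.
Visit L.
At L: go right to F.
  At F: go left to U.
    At U: go left to D.
      At D: no left child.
      Visit D.
      At D: go right to T.
        T is a leaf — visit T.
    Visit U.
    At U: go right to R.
      R is a leaf — visit R.
  Visit F.
  At F: no right child.
Full in-order sequence: K, W, J, V, Y, L, D, T, U, R, F.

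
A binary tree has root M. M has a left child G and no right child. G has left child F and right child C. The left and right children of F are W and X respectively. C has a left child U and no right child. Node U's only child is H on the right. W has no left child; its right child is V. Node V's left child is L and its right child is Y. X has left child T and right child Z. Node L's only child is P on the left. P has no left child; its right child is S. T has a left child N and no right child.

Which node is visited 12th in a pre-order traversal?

Pre-order visits the node, then its left subtree, then its right subtree.
Visit M.
At M: go left to G.
  Visit G.
  At G: go left to F.
    Visit F.
    At F: go left to W.
      Visit W.
      At W: no left child.
      At W: go right to V.
        Visit V.
        At V: go left to L.
          Visit L.
          At L: go left to P.
            Visit P.
            At P: no left child.
            At P: go right to S.
              S is a leaf — visit S.
          At L: no right child.
        At V: go right to Y.
          Y is a leaf — visit Y.
    At F: go right to X.
      Visit X.
      At X: go left to T.
        Visit T.
        At T: go left to N.
          N is a leaf — visit N.
        At T: no right child.
      At X: go right to Z.
        Z is a leaf — visit Z.
  At G: go right to C.
    Visit C.
    At C: go left to U.
      Visit U.
      At U: no left child.
      At U: go right to H.
        H is a leaf — visit H.
    At C: no right child.
At M: no right child.
Full pre-order sequence: M, G, F, W, V, L, P, S, Y, X, T, N, Z, C, U, H.

N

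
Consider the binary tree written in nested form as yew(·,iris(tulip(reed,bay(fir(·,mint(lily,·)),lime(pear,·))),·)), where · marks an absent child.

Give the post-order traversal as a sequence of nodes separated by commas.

reed, lily, mint, fir, pear, lime, bay, tulip, iris, yew

Post-order visits the left subtree, then the right subtree, then the node.
At yew: no left child.
At yew: go right to iris.
  At iris: go left to tulip.
    At tulip: go left to reed.
      reed is a leaf — visit reed.
    At tulip: go right to bay.
      At bay: go left to fir.
        At fir: no left child.
        At fir: go right to mint.
          At mint: go left to lily.
            lily is a leaf — visit lily.
          At mint: no right child.
          Visit mint.
        Visit fir.
      At bay: go right to lime.
        At lime: go left to pear.
          pear is a leaf — visit pear.
        At lime: no right child.
        Visit lime.
      Visit bay.
    Visit tulip.
  At iris: no right child.
  Visit iris.
Visit yew.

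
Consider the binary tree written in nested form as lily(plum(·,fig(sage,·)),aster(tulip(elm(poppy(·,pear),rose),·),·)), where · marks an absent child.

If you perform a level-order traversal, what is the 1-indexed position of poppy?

8

Level-order visits nodes level by level from the root, left to right within each level.
Level 0: lily
Level 1: plum, aster
Level 2: fig, tulip
Level 3: sage, elm
Level 4: poppy, rose
Level 5: pear
Full level-order sequence: lily, plum, aster, fig, tulip, sage, elm, poppy, rose, pear.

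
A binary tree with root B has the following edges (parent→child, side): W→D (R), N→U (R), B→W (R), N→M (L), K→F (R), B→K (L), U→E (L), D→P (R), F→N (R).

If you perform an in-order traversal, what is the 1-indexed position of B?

7

In-order visits the left subtree, then the node, then the right subtree.
At B: go left to K.
  At K: no left child.
  Visit K.
  At K: go right to F.
    At F: no left child.
    Visit F.
    At F: go right to N.
      At N: go left to M.
        M is a leaf — visit M.
      Visit N.
      At N: go right to U.
        At U: go left to E.
          E is a leaf — visit E.
        Visit U.
        At U: no right child.
Visit B.
At B: go right to W.
  At W: no left child.
  Visit W.
  At W: go right to D.
    At D: no left child.
    Visit D.
    At D: go right to P.
      P is a leaf — visit P.
Full in-order sequence: K, F, M, N, E, U, B, W, D, P.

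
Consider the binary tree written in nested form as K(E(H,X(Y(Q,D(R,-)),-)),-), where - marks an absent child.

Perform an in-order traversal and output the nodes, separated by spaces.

In-order visits the left subtree, then the node, then the right subtree.
At K: go left to E.
  At E: go left to H.
    H is a leaf — visit H.
  Visit E.
  At E: go right to X.
    At X: go left to Y.
      At Y: go left to Q.
        Q is a leaf — visit Q.
      Visit Y.
      At Y: go right to D.
        At D: go left to R.
          R is a leaf — visit R.
        Visit D.
        At D: no right child.
    Visit X.
    At X: no right child.
Visit K.
At K: no right child.

H E Q Y R D X K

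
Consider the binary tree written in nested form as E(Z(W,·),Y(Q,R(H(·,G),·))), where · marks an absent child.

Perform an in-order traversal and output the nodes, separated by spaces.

In-order visits the left subtree, then the node, then the right subtree.
At E: go left to Z.
  At Z: go left to W.
    W is a leaf — visit W.
  Visit Z.
  At Z: no right child.
Visit E.
At E: go right to Y.
  At Y: go left to Q.
    Q is a leaf — visit Q.
  Visit Y.
  At Y: go right to R.
    At R: go left to H.
      At H: no left child.
      Visit H.
      At H: go right to G.
        G is a leaf — visit G.
    Visit R.
    At R: no right child.

W Z E Q Y H G R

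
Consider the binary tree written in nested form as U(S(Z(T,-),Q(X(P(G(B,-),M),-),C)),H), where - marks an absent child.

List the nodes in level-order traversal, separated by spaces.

Level-order visits nodes level by level from the root, left to right within each level.
Level 0: U
Level 1: S, H
Level 2: Z, Q
Level 3: T, X, C
Level 4: P
Level 5: G, M
Level 6: B

U S H Z Q T X C P G M B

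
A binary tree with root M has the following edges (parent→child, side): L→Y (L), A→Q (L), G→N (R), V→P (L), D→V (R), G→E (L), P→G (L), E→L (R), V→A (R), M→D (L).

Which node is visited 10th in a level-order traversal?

L

Level-order visits nodes level by level from the root, left to right within each level.
Level 0: M
Level 1: D
Level 2: V
Level 3: P, A
Level 4: G, Q
Level 5: E, N
Level 6: L
Level 7: Y
Full level-order sequence: M, D, V, P, A, G, Q, E, N, L, Y.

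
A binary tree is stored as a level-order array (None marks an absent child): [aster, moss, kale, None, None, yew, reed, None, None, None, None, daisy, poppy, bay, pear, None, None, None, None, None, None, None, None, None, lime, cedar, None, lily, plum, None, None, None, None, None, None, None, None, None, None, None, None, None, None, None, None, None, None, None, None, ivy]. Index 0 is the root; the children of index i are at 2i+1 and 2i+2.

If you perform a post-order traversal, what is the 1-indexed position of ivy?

Post-order visits the left subtree, then the right subtree, then the node.
At aster: go left to moss.
  moss is a leaf — visit moss.
At aster: go right to kale.
  At kale: go left to yew.
    At yew: go left to daisy.
      At daisy: no left child.
      At daisy: go right to lime.
        At lime: go left to ivy.
          ivy is a leaf — visit ivy.
        At lime: no right child.
        Visit lime.
      Visit daisy.
    At yew: go right to poppy.
      At poppy: go left to cedar.
        cedar is a leaf — visit cedar.
      At poppy: no right child.
      Visit poppy.
    Visit yew.
  At kale: go right to reed.
    At reed: go left to bay.
      At bay: go left to lily.
        lily is a leaf — visit lily.
      At bay: go right to plum.
        plum is a leaf — visit plum.
      Visit bay.
    At reed: go right to pear.
      pear is a leaf — visit pear.
    Visit reed.
  Visit kale.
Visit aster.
Full post-order sequence: moss, ivy, lime, daisy, cedar, poppy, yew, lily, plum, bay, pear, reed, kale, aster.

2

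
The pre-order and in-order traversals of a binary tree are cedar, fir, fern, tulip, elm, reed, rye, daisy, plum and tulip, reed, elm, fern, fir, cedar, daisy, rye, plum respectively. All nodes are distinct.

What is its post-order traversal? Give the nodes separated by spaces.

reed elm tulip fern fir daisy plum rye cedar

The first element of pre-order is the root; it splits in-order into left and right subtrees.
Root cedar: left subtree has 5 nodes {tulip, reed, elm, fern, fir}, right has 3 {daisy, rye, plum}.
  Root fir: left subtree has 4 nodes {tulip, reed, elm, fern}, right has 0 { }.
    Root fern: left subtree has 3 nodes {tulip, reed, elm}, right has 0 { }.
      Root tulip: left subtree has 0 nodes { }, right has 2 {reed, elm}.
        Root elm: left subtree has 1 node {reed}, right has 0 { }.
  Root rye: left subtree has 1 node {daisy}, right has 1 {plum}.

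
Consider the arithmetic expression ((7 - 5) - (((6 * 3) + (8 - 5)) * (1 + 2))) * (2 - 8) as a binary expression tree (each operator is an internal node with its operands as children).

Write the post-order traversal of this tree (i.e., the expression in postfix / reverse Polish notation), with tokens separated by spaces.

Post-order on an expression tree gives postfix notation: for each operator, emit left operand, right operand, then the operator.

7 5 - 6 3 * 8 5 - + 1 2 + * - 2 8 - *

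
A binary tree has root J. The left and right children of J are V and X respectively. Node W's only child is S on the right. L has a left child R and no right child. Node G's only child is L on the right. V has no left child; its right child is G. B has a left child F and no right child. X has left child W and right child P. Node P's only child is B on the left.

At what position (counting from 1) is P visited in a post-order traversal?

9

Post-order visits the left subtree, then the right subtree, then the node.
At J: go left to V.
  At V: no left child.
  At V: go right to G.
    At G: no left child.
    At G: go right to L.
      At L: go left to R.
        R is a leaf — visit R.
      At L: no right child.
      Visit L.
    Visit G.
  Visit V.
At J: go right to X.
  At X: go left to W.
    At W: no left child.
    At W: go right to S.
      S is a leaf — visit S.
    Visit W.
  At X: go right to P.
    At P: go left to B.
      At B: go left to F.
        F is a leaf — visit F.
      At B: no right child.
      Visit B.
    At P: no right child.
    Visit P.
  Visit X.
Visit J.
Full post-order sequence: R, L, G, V, S, W, F, B, P, X, J.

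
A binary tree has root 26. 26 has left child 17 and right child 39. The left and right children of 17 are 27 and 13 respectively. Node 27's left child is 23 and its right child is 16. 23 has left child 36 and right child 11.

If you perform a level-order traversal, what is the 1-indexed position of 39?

3

Level-order visits nodes level by level from the root, left to right within each level.
Level 0: 26
Level 1: 17, 39
Level 2: 27, 13
Level 3: 23, 16
Level 4: 36, 11
Full level-order sequence: 26, 17, 39, 27, 13, 23, 16, 36, 11.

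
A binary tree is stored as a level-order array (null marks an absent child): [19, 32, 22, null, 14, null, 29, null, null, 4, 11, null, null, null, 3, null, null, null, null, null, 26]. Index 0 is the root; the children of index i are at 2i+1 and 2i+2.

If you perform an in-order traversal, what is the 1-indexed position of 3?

In-order visits the left subtree, then the node, then the right subtree.
At 19: go left to 32.
  At 32: no left child.
  Visit 32.
  At 32: go right to 14.
    At 14: go left to 4.
      At 4: no left child.
      Visit 4.
      At 4: go right to 26.
        26 is a leaf — visit 26.
    Visit 14.
    At 14: go right to 11.
      11 is a leaf — visit 11.
Visit 19.
At 19: go right to 22.
  At 22: no left child.
  Visit 22.
  At 22: go right to 29.
    At 29: no left child.
    Visit 29.
    At 29: go right to 3.
      3 is a leaf — visit 3.
Full in-order sequence: 32, 4, 26, 14, 11, 19, 22, 29, 3.

9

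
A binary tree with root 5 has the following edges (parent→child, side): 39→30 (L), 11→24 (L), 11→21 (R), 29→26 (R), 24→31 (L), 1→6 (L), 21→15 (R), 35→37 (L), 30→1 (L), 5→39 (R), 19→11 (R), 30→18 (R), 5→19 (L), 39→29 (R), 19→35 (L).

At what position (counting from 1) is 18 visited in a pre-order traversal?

14

Pre-order visits the node, then its left subtree, then its right subtree.
Visit 5.
At 5: go left to 19.
  Visit 19.
  At 19: go left to 35.
    Visit 35.
    At 35: go left to 37.
      37 is a leaf — visit 37.
    At 35: no right child.
  At 19: go right to 11.
    Visit 11.
    At 11: go left to 24.
      Visit 24.
      At 24: go left to 31.
        31 is a leaf — visit 31.
      At 24: no right child.
    At 11: go right to 21.
      Visit 21.
      At 21: no left child.
      At 21: go right to 15.
        15 is a leaf — visit 15.
At 5: go right to 39.
  Visit 39.
  At 39: go left to 30.
    Visit 30.
    At 30: go left to 1.
      Visit 1.
      At 1: go left to 6.
        6 is a leaf — visit 6.
      At 1: no right child.
    At 30: go right to 18.
      18 is a leaf — visit 18.
  At 39: go right to 29.
    Visit 29.
    At 29: no left child.
    At 29: go right to 26.
      26 is a leaf — visit 26.
Full pre-order sequence: 5, 19, 35, 37, 11, 24, 31, 21, 15, 39, 30, 1, 6, 18, 29, 26.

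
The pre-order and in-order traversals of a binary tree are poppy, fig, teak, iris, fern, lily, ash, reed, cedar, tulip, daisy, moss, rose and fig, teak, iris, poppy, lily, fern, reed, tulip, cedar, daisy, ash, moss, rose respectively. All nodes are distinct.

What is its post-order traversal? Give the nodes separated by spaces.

iris teak fig lily tulip daisy cedar reed rose moss ash fern poppy

The first element of pre-order is the root; it splits in-order into left and right subtrees.
Root poppy: left subtree has 3 nodes {fig, teak, iris}, right has 9 {lily, fern, reed, tulip, cedar, daisy, ash, moss, rose}.
  Root fig: left subtree has 0 nodes { }, right has 2 {teak, iris}.
    Root teak: left subtree has 0 nodes { }, right has 1 {iris}.
  Root fern: left subtree has 1 node {lily}, right has 7 {reed, tulip, cedar, daisy, ash, moss, rose}.
    Root ash: left subtree has 4 nodes {reed, tulip, cedar, daisy}, right has 2 {moss, rose}.
      Root reed: left subtree has 0 nodes { }, right has 3 {tulip, cedar, daisy}.
        Root cedar: left subtree has 1 node {tulip}, right has 1 {daisy}.
      Root moss: left subtree has 0 nodes { }, right has 1 {rose}.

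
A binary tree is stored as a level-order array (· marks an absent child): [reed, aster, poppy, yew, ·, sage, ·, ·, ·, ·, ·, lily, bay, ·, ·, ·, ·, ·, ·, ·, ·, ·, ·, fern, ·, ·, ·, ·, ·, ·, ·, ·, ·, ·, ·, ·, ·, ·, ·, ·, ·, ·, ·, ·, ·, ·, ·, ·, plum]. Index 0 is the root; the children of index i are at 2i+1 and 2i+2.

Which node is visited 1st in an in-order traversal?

In-order visits the left subtree, then the node, then the right subtree.
At reed: go left to aster.
  At aster: go left to yew.
    yew is a leaf — visit yew.
  Visit aster.
  At aster: no right child.
Visit reed.
At reed: go right to poppy.
  At poppy: go left to sage.
    At sage: go left to lily.
      At lily: go left to fern.
        At fern: no left child.
        Visit fern.
        At fern: go right to plum.
          plum is a leaf — visit plum.
      Visit lily.
      At lily: no right child.
    Visit sage.
    At sage: go right to bay.
      bay is a leaf — visit bay.
  Visit poppy.
  At poppy: no right child.
Full in-order sequence: yew, aster, reed, fern, plum, lily, sage, bay, poppy.

yew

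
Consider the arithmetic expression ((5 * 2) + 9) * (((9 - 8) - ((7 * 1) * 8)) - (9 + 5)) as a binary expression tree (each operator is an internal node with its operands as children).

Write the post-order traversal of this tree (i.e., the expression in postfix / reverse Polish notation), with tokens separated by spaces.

5 2 * 9 + 9 8 - 7 1 * 8 * - 9 5 + - *

Post-order on an expression tree gives postfix notation: for each operator, emit left operand, right operand, then the operator.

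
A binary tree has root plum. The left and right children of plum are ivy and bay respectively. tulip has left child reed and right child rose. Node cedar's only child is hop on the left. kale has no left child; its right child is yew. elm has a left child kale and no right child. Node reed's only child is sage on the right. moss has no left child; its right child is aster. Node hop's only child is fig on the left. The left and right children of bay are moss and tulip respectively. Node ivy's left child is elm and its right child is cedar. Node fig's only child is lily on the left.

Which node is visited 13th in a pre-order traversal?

Pre-order visits the node, then its left subtree, then its right subtree.
Visit plum.
At plum: go left to ivy.
  Visit ivy.
  At ivy: go left to elm.
    Visit elm.
    At elm: go left to kale.
      Visit kale.
      At kale: no left child.
      At kale: go right to yew.
        yew is a leaf — visit yew.
    At elm: no right child.
  At ivy: go right to cedar.
    Visit cedar.
    At cedar: go left to hop.
      Visit hop.
      At hop: go left to fig.
        Visit fig.
        At fig: go left to lily.
          lily is a leaf — visit lily.
        At fig: no right child.
      At hop: no right child.
    At cedar: no right child.
At plum: go right to bay.
  Visit bay.
  At bay: go left to moss.
    Visit moss.
    At moss: no left child.
    At moss: go right to aster.
      aster is a leaf — visit aster.
  At bay: go right to tulip.
    Visit tulip.
    At tulip: go left to reed.
      Visit reed.
      At reed: no left child.
      At reed: go right to sage.
        sage is a leaf — visit sage.
    At tulip: go right to rose.
      rose is a leaf — visit rose.
Full pre-order sequence: plum, ivy, elm, kale, yew, cedar, hop, fig, lily, bay, moss, aster, tulip, reed, sage, rose.

tulip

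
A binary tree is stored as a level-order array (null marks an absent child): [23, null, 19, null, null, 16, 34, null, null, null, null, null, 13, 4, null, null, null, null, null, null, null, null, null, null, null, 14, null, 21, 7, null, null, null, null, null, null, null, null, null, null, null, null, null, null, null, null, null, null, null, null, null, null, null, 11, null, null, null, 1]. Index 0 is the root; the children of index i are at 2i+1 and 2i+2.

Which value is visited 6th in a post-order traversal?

21

Post-order visits the left subtree, then the right subtree, then the node.
At 23: no left child.
At 23: go right to 19.
  At 19: go left to 16.
    At 16: no left child.
    At 16: go right to 13.
      At 13: go left to 14.
        At 14: no left child.
        At 14: go right to 11.
          11 is a leaf — visit 11.
        Visit 14.
      At 13: no right child.
      Visit 13.
    Visit 16.
  At 19: go right to 34.
    At 34: go left to 4.
      At 4: go left to 21.
        At 21: no left child.
        At 21: go right to 1.
          1 is a leaf — visit 1.
        Visit 21.
      At 4: go right to 7.
        7 is a leaf — visit 7.
      Visit 4.
    At 34: no right child.
    Visit 34.
  Visit 19.
Visit 23.
Full post-order sequence: 11, 14, 13, 16, 1, 21, 7, 4, 34, 19, 23.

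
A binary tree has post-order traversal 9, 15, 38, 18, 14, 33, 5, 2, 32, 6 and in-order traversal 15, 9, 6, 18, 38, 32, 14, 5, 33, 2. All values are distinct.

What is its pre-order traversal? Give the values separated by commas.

The last element of post-order is the root; it splits in-order into left and right subtrees.
Root 6: left subtree has 2 nodes {15, 9}, right has 7 {18, 38, 32, 14, 5, 33, 2}.
  Root 15: left subtree has 0 nodes { }, right has 1 {9}.
  Root 32: left subtree has 2 nodes {18, 38}, right has 4 {14, 5, 33, 2}.
    Root 18: left subtree has 0 nodes { }, right has 1 {38}.
    Root 2: left subtree has 3 nodes {14, 5, 33}, right has 0 { }.
      Root 5: left subtree has 1 node {14}, right has 1 {33}.

6, 15, 9, 32, 18, 38, 2, 5, 14, 33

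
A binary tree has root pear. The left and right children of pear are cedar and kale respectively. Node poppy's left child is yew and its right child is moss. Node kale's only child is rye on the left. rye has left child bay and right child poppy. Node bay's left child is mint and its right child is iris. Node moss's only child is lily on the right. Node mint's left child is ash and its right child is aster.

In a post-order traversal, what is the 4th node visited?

Post-order visits the left subtree, then the right subtree, then the node.
At pear: go left to cedar.
  cedar is a leaf — visit cedar.
At pear: go right to kale.
  At kale: go left to rye.
    At rye: go left to bay.
      At bay: go left to mint.
        At mint: go left to ash.
          ash is a leaf — visit ash.
        At mint: go right to aster.
          aster is a leaf — visit aster.
        Visit mint.
      At bay: go right to iris.
        iris is a leaf — visit iris.
      Visit bay.
    At rye: go right to poppy.
      At poppy: go left to yew.
        yew is a leaf — visit yew.
      At poppy: go right to moss.
        At moss: no left child.
        At moss: go right to lily.
          lily is a leaf — visit lily.
        Visit moss.
      Visit poppy.
    Visit rye.
  At kale: no right child.
  Visit kale.
Visit pear.
Full post-order sequence: cedar, ash, aster, mint, iris, bay, yew, lily, moss, poppy, rye, kale, pear.

mint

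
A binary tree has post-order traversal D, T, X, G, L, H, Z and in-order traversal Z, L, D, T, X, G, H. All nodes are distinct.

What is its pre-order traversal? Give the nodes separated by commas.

The last element of post-order is the root; it splits in-order into left and right subtrees.
Root Z: left subtree has 0 nodes { }, right has 6 {L, D, T, X, G, H}.
  Root H: left subtree has 5 nodes {L, D, T, X, G}, right has 0 { }.
    Root L: left subtree has 0 nodes { }, right has 4 {D, T, X, G}.
      Root G: left subtree has 3 nodes {D, T, X}, right has 0 { }.
        Root X: left subtree has 2 nodes {D, T}, right has 0 { }.
          Root T: left subtree has 1 node {D}, right has 0 { }.

Z, H, L, G, X, T, D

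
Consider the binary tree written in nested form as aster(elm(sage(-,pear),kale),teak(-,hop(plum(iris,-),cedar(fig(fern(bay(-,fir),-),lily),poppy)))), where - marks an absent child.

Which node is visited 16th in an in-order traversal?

In-order visits the left subtree, then the node, then the right subtree.
At aster: go left to elm.
  At elm: go left to sage.
    At sage: no left child.
    Visit sage.
    At sage: go right to pear.
      pear is a leaf — visit pear.
  Visit elm.
  At elm: go right to kale.
    kale is a leaf — visit kale.
Visit aster.
At aster: go right to teak.
  At teak: no left child.
  Visit teak.
  At teak: go right to hop.
    At hop: go left to plum.
      At plum: go left to iris.
        iris is a leaf — visit iris.
      Visit plum.
      At plum: no right child.
    Visit hop.
    At hop: go right to cedar.
      At cedar: go left to fig.
        At fig: go left to fern.
          At fern: go left to bay.
            At bay: no left child.
            Visit bay.
            At bay: go right to fir.
              fir is a leaf — visit fir.
          Visit fern.
          At fern: no right child.
        Visit fig.
        At fig: go right to lily.
          lily is a leaf — visit lily.
      Visit cedar.
      At cedar: go right to poppy.
        poppy is a leaf — visit poppy.
Full in-order sequence: sage, pear, elm, kale, aster, teak, iris, plum, hop, bay, fir, fern, fig, lily, cedar, poppy.

poppy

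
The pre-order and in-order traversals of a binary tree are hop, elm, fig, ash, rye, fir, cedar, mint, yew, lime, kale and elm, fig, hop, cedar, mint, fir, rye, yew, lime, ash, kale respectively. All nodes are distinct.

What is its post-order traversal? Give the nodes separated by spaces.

The first element of pre-order is the root; it splits in-order into left and right subtrees.
Root hop: left subtree has 2 nodes {elm, fig}, right has 8 {cedar, mint, fir, rye, yew, lime, ash, kale}.
  Root elm: left subtree has 0 nodes { }, right has 1 {fig}.
  Root ash: left subtree has 6 nodes {cedar, mint, fir, rye, yew, lime}, right has 1 {kale}.
    Root rye: left subtree has 3 nodes {cedar, mint, fir}, right has 2 {yew, lime}.
      Root fir: left subtree has 2 nodes {cedar, mint}, right has 0 { }.
        Root cedar: left subtree has 0 nodes { }, right has 1 {mint}.
      Root yew: left subtree has 0 nodes { }, right has 1 {lime}.

fig elm mint cedar fir lime yew rye kale ash hop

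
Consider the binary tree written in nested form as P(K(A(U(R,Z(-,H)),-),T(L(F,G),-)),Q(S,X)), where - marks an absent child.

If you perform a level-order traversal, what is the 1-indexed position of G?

Level-order visits nodes level by level from the root, left to right within each level.
Level 0: P
Level 1: K, Q
Level 2: A, T, S, X
Level 3: U, L
Level 4: R, Z, F, G
Level 5: H
Full level-order sequence: P, K, Q, A, T, S, X, U, L, R, Z, F, G, H.

13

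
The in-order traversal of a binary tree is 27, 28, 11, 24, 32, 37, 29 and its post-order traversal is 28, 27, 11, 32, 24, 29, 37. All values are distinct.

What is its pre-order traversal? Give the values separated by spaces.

37 24 11 27 28 32 29

The last element of post-order is the root; it splits in-order into left and right subtrees.
Root 37: left subtree has 5 nodes {27, 28, 11, 24, 32}, right has 1 {29}.
  Root 24: left subtree has 3 nodes {27, 28, 11}, right has 1 {32}.
    Root 11: left subtree has 2 nodes {27, 28}, right has 0 { }.
      Root 27: left subtree has 0 nodes { }, right has 1 {28}.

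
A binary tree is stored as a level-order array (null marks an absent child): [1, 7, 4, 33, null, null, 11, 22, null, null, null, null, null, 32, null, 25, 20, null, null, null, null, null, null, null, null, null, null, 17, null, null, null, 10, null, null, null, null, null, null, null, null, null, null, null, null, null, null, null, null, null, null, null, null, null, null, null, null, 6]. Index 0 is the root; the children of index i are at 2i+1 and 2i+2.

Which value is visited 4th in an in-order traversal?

In-order visits the left subtree, then the node, then the right subtree.
At 1: go left to 7.
  At 7: go left to 33.
    At 33: go left to 22.
      At 22: go left to 25.
        At 25: go left to 10.
          10 is a leaf — visit 10.
        Visit 25.
        At 25: no right child.
      Visit 22.
      At 22: go right to 20.
        20 is a leaf — visit 20.
    Visit 33.
    At 33: no right child.
  Visit 7.
  At 7: no right child.
Visit 1.
At 1: go right to 4.
  At 4: no left child.
  Visit 4.
  At 4: go right to 11.
    At 11: go left to 32.
      At 32: go left to 17.
        At 17: no left child.
        Visit 17.
        At 17: go right to 6.
          6 is a leaf — visit 6.
      Visit 32.
      At 32: no right child.
    Visit 11.
    At 11: no right child.
Full in-order sequence: 10, 25, 22, 20, 33, 7, 1, 4, 17, 6, 32, 11.

20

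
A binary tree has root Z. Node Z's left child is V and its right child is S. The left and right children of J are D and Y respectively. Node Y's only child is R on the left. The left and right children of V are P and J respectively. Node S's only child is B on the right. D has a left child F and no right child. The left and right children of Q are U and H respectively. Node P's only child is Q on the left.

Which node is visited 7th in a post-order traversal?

Post-order visits the left subtree, then the right subtree, then the node.
At Z: go left to V.
  At V: go left to P.
    At P: go left to Q.
      At Q: go left to U.
        U is a leaf — visit U.
      At Q: go right to H.
        H is a leaf — visit H.
      Visit Q.
    At P: no right child.
    Visit P.
  At V: go right to J.
    At J: go left to D.
      At D: go left to F.
        F is a leaf — visit F.
      At D: no right child.
      Visit D.
    At J: go right to Y.
      At Y: go left to R.
        R is a leaf — visit R.
      At Y: no right child.
      Visit Y.
    Visit J.
  Visit V.
At Z: go right to S.
  At S: no left child.
  At S: go right to B.
    B is a leaf — visit B.
  Visit S.
Visit Z.
Full post-order sequence: U, H, Q, P, F, D, R, Y, J, V, B, S, Z.

R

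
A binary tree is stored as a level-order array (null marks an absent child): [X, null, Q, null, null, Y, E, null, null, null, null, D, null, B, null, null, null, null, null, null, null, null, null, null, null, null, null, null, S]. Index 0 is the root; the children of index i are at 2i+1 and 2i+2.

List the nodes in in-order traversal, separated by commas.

In-order visits the left subtree, then the node, then the right subtree.
At X: no left child.
Visit X.
At X: go right to Q.
  At Q: go left to Y.
    At Y: go left to D.
      D is a leaf — visit D.
    Visit Y.
    At Y: no right child.
  Visit Q.
  At Q: go right to E.
    At E: go left to B.
      At B: no left child.
      Visit B.
      At B: go right to S.
        S is a leaf — visit S.
    Visit E.
    At E: no right child.

X, D, Y, Q, B, S, E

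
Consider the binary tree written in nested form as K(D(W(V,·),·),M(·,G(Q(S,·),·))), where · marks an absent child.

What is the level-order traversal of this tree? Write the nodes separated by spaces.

K D M W G V Q S

Level-order visits nodes level by level from the root, left to right within each level.
Level 0: K
Level 1: D, M
Level 2: W, G
Level 3: V, Q
Level 4: S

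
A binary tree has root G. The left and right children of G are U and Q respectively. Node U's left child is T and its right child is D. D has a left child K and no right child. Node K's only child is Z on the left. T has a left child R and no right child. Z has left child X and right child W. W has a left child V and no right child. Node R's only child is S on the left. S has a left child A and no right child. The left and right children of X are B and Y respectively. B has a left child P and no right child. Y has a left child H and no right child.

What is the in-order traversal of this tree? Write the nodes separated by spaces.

In-order visits the left subtree, then the node, then the right subtree.
At G: go left to U.
  At U: go left to T.
    At T: go left to R.
      At R: go left to S.
        At S: go left to A.
          A is a leaf — visit A.
        Visit S.
        At S: no right child.
      Visit R.
      At R: no right child.
    Visit T.
    At T: no right child.
  Visit U.
  At U: go right to D.
    At D: go left to K.
      At K: go left to Z.
        At Z: go left to X.
          At X: go left to B.
            At B: go left to P.
              P is a leaf — visit P.
            Visit B.
            At B: no right child.
          Visit X.
          At X: go right to Y.
            At Y: go left to H.
              H is a leaf — visit H.
            Visit Y.
            At Y: no right child.
        Visit Z.
        At Z: go right to W.
          At W: go left to V.
            V is a leaf — visit V.
          Visit W.
          At W: no right child.
      Visit K.
      At K: no right child.
    Visit D.
    At D: no right child.
Visit G.
At G: go right to Q.
  Q is a leaf — visit Q.

A S R T U P B X H Y Z V W K D G Q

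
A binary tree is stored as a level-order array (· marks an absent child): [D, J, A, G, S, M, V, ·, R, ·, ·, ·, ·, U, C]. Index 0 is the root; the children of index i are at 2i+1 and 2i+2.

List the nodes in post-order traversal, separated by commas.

R, G, S, J, M, U, C, V, A, D

Post-order visits the left subtree, then the right subtree, then the node.
At D: go left to J.
  At J: go left to G.
    At G: no left child.
    At G: go right to R.
      R is a leaf — visit R.
    Visit G.
  At J: go right to S.
    S is a leaf — visit S.
  Visit J.
At D: go right to A.
  At A: go left to M.
    M is a leaf — visit M.
  At A: go right to V.
    At V: go left to U.
      U is a leaf — visit U.
    At V: go right to C.
      C is a leaf — visit C.
    Visit V.
  Visit A.
Visit D.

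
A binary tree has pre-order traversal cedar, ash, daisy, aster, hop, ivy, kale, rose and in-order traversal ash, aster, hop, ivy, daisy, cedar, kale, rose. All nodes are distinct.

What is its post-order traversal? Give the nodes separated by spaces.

ivy hop aster daisy ash rose kale cedar

The first element of pre-order is the root; it splits in-order into left and right subtrees.
Root cedar: left subtree has 5 nodes {ash, aster, hop, ivy, daisy}, right has 2 {kale, rose}.
  Root ash: left subtree has 0 nodes { }, right has 4 {aster, hop, ivy, daisy}.
    Root daisy: left subtree has 3 nodes {aster, hop, ivy}, right has 0 { }.
      Root aster: left subtree has 0 nodes { }, right has 2 {hop, ivy}.
        Root hop: left subtree has 0 nodes { }, right has 1 {ivy}.
  Root kale: left subtree has 0 nodes { }, right has 1 {rose}.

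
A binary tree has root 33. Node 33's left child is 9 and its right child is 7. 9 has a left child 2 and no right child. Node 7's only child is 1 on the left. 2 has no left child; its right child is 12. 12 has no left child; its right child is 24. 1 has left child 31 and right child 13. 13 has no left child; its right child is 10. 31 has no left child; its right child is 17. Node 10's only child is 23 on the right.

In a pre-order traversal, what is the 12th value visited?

23

Pre-order visits the node, then its left subtree, then its right subtree.
Visit 33.
At 33: go left to 9.
  Visit 9.
  At 9: go left to 2.
    Visit 2.
    At 2: no left child.
    At 2: go right to 12.
      Visit 12.
      At 12: no left child.
      At 12: go right to 24.
        24 is a leaf — visit 24.
  At 9: no right child.
At 33: go right to 7.
  Visit 7.
  At 7: go left to 1.
    Visit 1.
    At 1: go left to 31.
      Visit 31.
      At 31: no left child.
      At 31: go right to 17.
        17 is a leaf — visit 17.
    At 1: go right to 13.
      Visit 13.
      At 13: no left child.
      At 13: go right to 10.
        Visit 10.
        At 10: no left child.
        At 10: go right to 23.
          23 is a leaf — visit 23.
  At 7: no right child.
Full pre-order sequence: 33, 9, 2, 12, 24, 7, 1, 31, 17, 13, 10, 23.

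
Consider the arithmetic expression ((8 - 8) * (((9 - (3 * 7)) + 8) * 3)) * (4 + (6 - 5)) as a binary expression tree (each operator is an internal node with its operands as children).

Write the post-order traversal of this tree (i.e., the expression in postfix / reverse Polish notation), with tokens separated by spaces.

Post-order on an expression tree gives postfix notation: for each operator, emit left operand, right operand, then the operator.

8 8 - 9 3 7 * - 8 + 3 * * 4 6 5 - + *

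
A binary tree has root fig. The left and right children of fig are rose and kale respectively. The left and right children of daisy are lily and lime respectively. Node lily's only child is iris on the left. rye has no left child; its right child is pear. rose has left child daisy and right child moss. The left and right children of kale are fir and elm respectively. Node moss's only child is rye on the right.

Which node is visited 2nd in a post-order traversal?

lily

Post-order visits the left subtree, then the right subtree, then the node.
At fig: go left to rose.
  At rose: go left to daisy.
    At daisy: go left to lily.
      At lily: go left to iris.
        iris is a leaf — visit iris.
      At lily: no right child.
      Visit lily.
    At daisy: go right to lime.
      lime is a leaf — visit lime.
    Visit daisy.
  At rose: go right to moss.
    At moss: no left child.
    At moss: go right to rye.
      At rye: no left child.
      At rye: go right to pear.
        pear is a leaf — visit pear.
      Visit rye.
    Visit moss.
  Visit rose.
At fig: go right to kale.
  At kale: go left to fir.
    fir is a leaf — visit fir.
  At kale: go right to elm.
    elm is a leaf — visit elm.
  Visit kale.
Visit fig.
Full post-order sequence: iris, lily, lime, daisy, pear, rye, moss, rose, fir, elm, kale, fig.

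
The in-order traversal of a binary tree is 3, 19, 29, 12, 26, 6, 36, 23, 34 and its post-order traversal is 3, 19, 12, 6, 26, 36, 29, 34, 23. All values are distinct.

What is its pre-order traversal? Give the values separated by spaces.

23 29 19 3 36 26 12 6 34

The last element of post-order is the root; it splits in-order into left and right subtrees.
Root 23: left subtree has 7 nodes {3, 19, 29, 12, 26, 6, 36}, right has 1 {34}.
  Root 29: left subtree has 2 nodes {3, 19}, right has 4 {12, 26, 6, 36}.
    Root 19: left subtree has 1 node {3}, right has 0 { }.
    Root 36: left subtree has 3 nodes {12, 26, 6}, right has 0 { }.
      Root 26: left subtree has 1 node {12}, right has 1 {6}.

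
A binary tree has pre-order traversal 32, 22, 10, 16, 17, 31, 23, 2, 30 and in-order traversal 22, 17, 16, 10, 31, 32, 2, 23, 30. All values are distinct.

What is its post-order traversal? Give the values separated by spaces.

17 16 31 10 22 2 30 23 32

The first element of pre-order is the root; it splits in-order into left and right subtrees.
Root 32: left subtree has 5 nodes {22, 17, 16, 10, 31}, right has 3 {2, 23, 30}.
  Root 22: left subtree has 0 nodes { }, right has 4 {17, 16, 10, 31}.
    Root 10: left subtree has 2 nodes {17, 16}, right has 1 {31}.
      Root 16: left subtree has 1 node {17}, right has 0 { }.
  Root 23: left subtree has 1 node {2}, right has 1 {30}.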